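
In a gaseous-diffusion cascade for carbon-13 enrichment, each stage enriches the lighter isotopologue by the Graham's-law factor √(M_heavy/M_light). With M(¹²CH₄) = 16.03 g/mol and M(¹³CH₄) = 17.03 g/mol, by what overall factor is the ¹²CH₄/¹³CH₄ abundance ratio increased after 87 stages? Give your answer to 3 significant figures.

13.9

Overall factor = α^87 with α = √(17.03/16.03), i.e. (17.03/16.03)^(87/2).
= 1.06238^(87/2) = 13.9.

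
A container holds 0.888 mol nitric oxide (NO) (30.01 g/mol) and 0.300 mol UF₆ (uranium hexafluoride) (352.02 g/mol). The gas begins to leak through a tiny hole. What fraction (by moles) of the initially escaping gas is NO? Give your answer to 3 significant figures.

0.910

Rate_i ∝ x_i/√M_i (Graham's law weighted by mole fraction), so the effusate composition follows n_i/√M_i.
Mole fraction of NO in the effusate = (n_NO/√M_NO) / (n_NO/√M_NO + n_UF₆/√M_UF₆)
= (0.888/√30.01) / (0.888/√30.01 + 0.300/√352.02) = 0.1621/(0.1621 + 0.01599) = 0.910.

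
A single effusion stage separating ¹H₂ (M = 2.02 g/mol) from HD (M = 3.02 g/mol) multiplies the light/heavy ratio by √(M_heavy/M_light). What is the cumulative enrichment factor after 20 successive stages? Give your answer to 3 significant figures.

After 20 stages the ratio has grown by (√(3.02/2.02))^20 = (3.02/2.02)^(20/2).
= 1.49505^10 = 55.8.

55.8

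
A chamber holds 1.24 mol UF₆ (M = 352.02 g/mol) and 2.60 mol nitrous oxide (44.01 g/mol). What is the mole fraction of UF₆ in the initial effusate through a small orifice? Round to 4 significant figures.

Effusion rate of each component ∝ n_i/√M_i (partial pressure × 1/√M).
x_UF₆(eff) = (n_UF₆/√M_UF₆) / (n_UF₆/√M_UF₆ + n_N₂O/√M_N₂O)
= (1.24/√352.02) / (1.24/√352.02 + 2.60/√44.01) = 0.06609/(0.06609 + 0.3919) = 0.1443.

0.1443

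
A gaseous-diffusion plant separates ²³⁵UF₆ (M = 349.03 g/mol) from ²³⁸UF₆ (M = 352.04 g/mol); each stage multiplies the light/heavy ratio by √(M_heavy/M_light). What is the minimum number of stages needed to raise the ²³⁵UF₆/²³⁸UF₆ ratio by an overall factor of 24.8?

748

Single-stage factor α = √(352.04/349.03), so ln α = ½ ln(1.00862) = 0.004293.
Need α^N ≥ 24.8 ⇒ N ≥ ln(24.8) / ln α = 3.211 / 0.004293 = 747.84.
Rounding up, N = 748 stages.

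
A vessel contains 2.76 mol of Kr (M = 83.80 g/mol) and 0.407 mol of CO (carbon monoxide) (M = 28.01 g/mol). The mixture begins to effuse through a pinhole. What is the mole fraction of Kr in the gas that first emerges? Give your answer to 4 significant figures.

0.7968

Rate_i ∝ x_i/√M_i (Graham's law weighted by mole fraction), so the effusate composition follows n_i/√M_i.
x_Kr(eff) = (n_Kr/√M_Kr) / (n_Kr/√M_Kr + n_CO/√M_CO)
= (2.76/√83.80) / (2.76/√83.80 + 0.407/√28.01) = 0.3015/(0.3015 + 0.07690) = 0.7968.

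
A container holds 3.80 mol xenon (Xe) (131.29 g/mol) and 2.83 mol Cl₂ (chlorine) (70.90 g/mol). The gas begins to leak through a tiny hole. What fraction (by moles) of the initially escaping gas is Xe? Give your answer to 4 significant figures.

Rate_i ∝ x_i/√M_i (Graham's law weighted by mole fraction), so the effusate composition follows n_i/√M_i.
Mole fraction of Xe in the effusate = (n_Xe/√M_Xe) / (n_Xe/√M_Xe + n_Cl₂/√M_Cl₂)
= (3.80/√131.29) / (3.80/√131.29 + 2.83/√70.90) = 0.3316/(0.3316 + 0.3361) = 0.4967.

0.4967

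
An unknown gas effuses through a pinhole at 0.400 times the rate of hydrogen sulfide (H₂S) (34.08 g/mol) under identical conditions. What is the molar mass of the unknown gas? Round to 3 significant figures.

213 g/mol

Using Graham's law: rate_X/rate_H₂S = √(M_H₂S/M_X).
0.400 = √(34.08/M_X)
M_X = 34.08 / 0.400² = 34.08 / 0.1600 = 213 g/mol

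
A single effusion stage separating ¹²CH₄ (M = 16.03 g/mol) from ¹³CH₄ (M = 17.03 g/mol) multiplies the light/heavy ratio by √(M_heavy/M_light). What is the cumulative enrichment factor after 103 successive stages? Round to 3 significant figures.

22.6

After 103 stages the ratio has grown by (√(17.03/16.03))^103 = (17.03/16.03)^(103/2).
= 1.06238^(103/2) = 22.6.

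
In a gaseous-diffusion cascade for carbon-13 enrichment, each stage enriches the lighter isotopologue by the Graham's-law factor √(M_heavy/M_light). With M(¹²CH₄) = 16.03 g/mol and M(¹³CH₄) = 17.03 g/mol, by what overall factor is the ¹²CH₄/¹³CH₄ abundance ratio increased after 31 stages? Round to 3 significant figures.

2.55

After 31 stages the ratio has grown by (√(17.03/16.03))^31 = (17.03/16.03)^(31/2).
= 1.06238^(31/2) = 2.55.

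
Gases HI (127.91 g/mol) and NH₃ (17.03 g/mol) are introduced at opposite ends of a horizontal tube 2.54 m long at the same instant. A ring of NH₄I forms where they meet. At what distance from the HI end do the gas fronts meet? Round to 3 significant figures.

0.679 m

In equal time, each gas travels a distance ∝ its rate ∝ 1/√M, so d_HI/d_NH₃ = √(M_NH₃/M_HI) = √(17.03/127.91) = 0.3649.
With d_HI + d_NH₃ = 2.54 m, d_NH₃ = 2.54/(1 + 0.3649) = 1.861 m.
d_HI = 2.54 − 1.861 = 0.679 m.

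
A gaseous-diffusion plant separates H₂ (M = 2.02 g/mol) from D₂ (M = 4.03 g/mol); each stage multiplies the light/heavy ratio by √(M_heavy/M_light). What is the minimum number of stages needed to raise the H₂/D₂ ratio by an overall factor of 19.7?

9

With α = √(4.03/2.02) per stage, ln α = ½ ln(1.99505) = 0.3453.
Need α^N ≥ 19.7 ⇒ N ≥ ln(19.7) / ln α = 2.981 / 0.3453 = 8.63.
So at least 9 stages are needed.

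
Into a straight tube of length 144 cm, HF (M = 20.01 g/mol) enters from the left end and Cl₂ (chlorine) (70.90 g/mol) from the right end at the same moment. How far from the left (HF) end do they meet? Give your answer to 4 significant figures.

94.04 cm

Distances travelled in equal time are proportional to diffusion rates, so d_HF/d_Cl₂ = √(M_Cl₂/M_HF) = √(70.90/20.01) = 1.882.
With d_HF + d_Cl₂ = 144 cm, d_Cl₂ = 144/(1 + 1.882) = 49.96 cm.
d_HF = 144 − 49.96 = 94.04 cm.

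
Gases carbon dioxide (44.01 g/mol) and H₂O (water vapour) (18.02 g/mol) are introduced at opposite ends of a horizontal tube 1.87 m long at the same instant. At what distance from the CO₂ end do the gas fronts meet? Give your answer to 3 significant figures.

0.730 m

The fronts meet when d_CO₂ + d_H₂O = L with d_CO₂/d_H₂O = √(M_H₂O/M_CO₂) (Graham's law). Here √(M_H₂O/M_CO₂) = √(18.02/44.01) = 0.6399.
With d_CO₂ + d_H₂O = 1.87 m, d_H₂O = 1.87/(1 + 0.6399) = 1.140 m.
d_CO₂ = 1.87 − 1.140 = 0.730 m.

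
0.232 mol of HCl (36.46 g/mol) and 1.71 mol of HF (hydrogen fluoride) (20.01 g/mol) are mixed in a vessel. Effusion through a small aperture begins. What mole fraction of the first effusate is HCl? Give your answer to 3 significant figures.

0.0913

Each component's effusion rate ∝ (its partial pressure)·(1/√M) ∝ n_i/√M_i.
x_HCl(eff) = (n_HCl/√M_HCl) / (n_HCl/√M_HCl + n_HF/√M_HF)
= (0.232/√36.46) / (0.232/√36.46 + 1.71/√20.01) = 0.03842/(0.03842 + 0.3823) = 0.0913.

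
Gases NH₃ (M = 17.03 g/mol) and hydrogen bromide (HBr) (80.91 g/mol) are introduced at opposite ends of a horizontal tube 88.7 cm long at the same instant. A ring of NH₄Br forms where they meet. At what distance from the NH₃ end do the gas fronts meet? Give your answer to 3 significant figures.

Graham's law gives d_NH₃/d_HBr = rate_NH₃/rate_HBr = √(M_HBr/M_NH₃) = √(80.91/17.03) = 2.180.
With d_NH₃ + d_HBr = 88.7 cm, d_HBr = 88.7/(1 + 2.180) = 27.90 cm.
d_NH₃ = 88.7 − 27.90 = 60.8 cm.

60.8 cm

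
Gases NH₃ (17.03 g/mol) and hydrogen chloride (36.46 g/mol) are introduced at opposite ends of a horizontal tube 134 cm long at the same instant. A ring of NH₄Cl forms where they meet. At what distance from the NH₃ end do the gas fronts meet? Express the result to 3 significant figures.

The fronts meet when d_NH₃ + d_HCl = L with d_NH₃/d_HCl = √(M_HCl/M_NH₃) (Graham's law). Here √(M_HCl/M_NH₃) = √(36.46/17.03) = 1.463.
With d_NH₃ + d_HCl = 134 cm, d_HCl = 134/(1 + 1.463) = 54.40 cm.
d_NH₃ = 134 − 54.40 = 79.6 cm.

79.6 cm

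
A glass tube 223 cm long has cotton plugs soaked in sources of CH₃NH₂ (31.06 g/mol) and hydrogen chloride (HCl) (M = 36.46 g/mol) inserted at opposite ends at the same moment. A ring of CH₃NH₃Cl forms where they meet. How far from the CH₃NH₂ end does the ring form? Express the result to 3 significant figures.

116 cm

The fronts meet when d_CH₃NH₂ + d_HCl = L with d_CH₃NH₂/d_HCl = √(M_HCl/M_CH₃NH₂) (Graham's law). Here √(M_HCl/M_CH₃NH₂) = √(36.46/31.06) = 1.083.
With d_CH₃NH₂ + d_HCl = 223 cm, d_HCl = 223/(1 + 1.083) = 107.0 cm.
d_CH₃NH₂ = 223 − 107.0 = 116 cm.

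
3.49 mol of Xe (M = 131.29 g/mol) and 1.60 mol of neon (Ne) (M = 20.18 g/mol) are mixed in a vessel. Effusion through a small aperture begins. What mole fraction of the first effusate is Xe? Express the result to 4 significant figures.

Effusion rate of each component ∝ n_i/√M_i (partial pressure × 1/√M).
So x_Xe in the escaping gas = (n_Xe/√M_Xe) / Σ(n_i/√M_i)
= (3.49/√131.29) / (3.49/√131.29 + 1.60/√20.18) = 0.3046/(0.3046 + 0.3562) = 0.4610.

0.4610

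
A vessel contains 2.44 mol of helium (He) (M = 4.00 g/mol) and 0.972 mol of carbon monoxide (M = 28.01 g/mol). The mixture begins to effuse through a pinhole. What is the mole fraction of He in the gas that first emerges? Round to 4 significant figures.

0.8692

Each component's effusion rate ∝ (its partial pressure)·(1/√M) ∝ n_i/√M_i.
x_He(eff) = (n_He/√M_He) / (n_He/√M_He + n_CO/√M_CO)
= (2.44/√4.00) / (2.44/√4.00 + 0.972/√28.01) = 1.220/(1.220 + 0.1837) = 0.8692.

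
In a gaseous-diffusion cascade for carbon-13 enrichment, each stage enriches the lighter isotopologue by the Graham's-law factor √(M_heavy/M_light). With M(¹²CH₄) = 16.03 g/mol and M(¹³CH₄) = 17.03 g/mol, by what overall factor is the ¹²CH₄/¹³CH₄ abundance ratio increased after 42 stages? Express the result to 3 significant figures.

Overall factor = α^42 with α = √(17.03/16.03), i.e. (17.03/16.03)^(42/2).
= 1.06238^21 = 3.56.

3.56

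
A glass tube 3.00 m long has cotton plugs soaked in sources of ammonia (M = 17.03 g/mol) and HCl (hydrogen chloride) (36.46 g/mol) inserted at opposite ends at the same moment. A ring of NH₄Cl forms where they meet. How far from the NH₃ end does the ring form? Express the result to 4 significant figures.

1.782 m

The fronts meet when d_NH₃ + d_HCl = L with d_NH₃/d_HCl = √(M_HCl/M_NH₃) (Graham's law). Here √(M_HCl/M_NH₃) = √(36.46/17.03) = 1.463.
With d_NH₃ + d_HCl = 3.00 m, d_HCl = 3.00/(1 + 1.463) = 1.218 m.
d_NH₃ = 3.00 − 1.218 = 1.782 m.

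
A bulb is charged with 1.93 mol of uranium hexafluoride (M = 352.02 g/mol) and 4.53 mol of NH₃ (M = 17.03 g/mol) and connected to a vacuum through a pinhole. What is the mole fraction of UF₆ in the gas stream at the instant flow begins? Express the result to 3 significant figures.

0.0857

The effusion rate of species i is ∝ p_i/√M_i ∝ n_i/√M_i.
So x_UF₆ in the escaping gas = (n_UF₆/√M_UF₆) / Σ(n_i/√M_i)
= (1.93/√352.02) / (1.93/√352.02 + 4.53/√17.03) = 0.1029/(0.1029 + 1.098) = 0.0857.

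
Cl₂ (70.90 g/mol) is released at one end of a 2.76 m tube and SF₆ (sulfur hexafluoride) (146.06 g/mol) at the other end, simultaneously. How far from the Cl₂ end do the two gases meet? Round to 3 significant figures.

1.63 m

Distances travelled in equal time are proportional to diffusion rates, so d_Cl₂/d_SF₆ = √(M_SF₆/M_Cl₂) = √(146.06/70.90) = 1.435.
With d_Cl₂ + d_SF₆ = 2.76 m, d_SF₆ = 2.76/(1 + 1.435) = 1.133 m.
d_Cl₂ = 2.76 − 1.133 = 1.63 m.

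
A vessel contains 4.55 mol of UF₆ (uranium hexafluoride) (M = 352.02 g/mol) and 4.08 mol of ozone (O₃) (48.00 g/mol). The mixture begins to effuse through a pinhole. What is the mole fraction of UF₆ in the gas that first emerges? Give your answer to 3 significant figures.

0.292

The effusion rate of species i is ∝ p_i/√M_i ∝ n_i/√M_i.
Mole fraction of UF₆ in the effusate = (n_UF₆/√M_UF₆) / (n_UF₆/√M_UF₆ + n_O₃/√M_O₃)
= (4.55/√352.02) / (4.55/√352.02 + 4.08/√48.00) = 0.2425/(0.2425 + 0.5889) = 0.292.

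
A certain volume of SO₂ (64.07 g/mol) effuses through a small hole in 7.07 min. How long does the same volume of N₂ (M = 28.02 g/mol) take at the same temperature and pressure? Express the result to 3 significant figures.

Graham's law gives t_N₂/t_SO₂ = √(M_N₂/M_SO₂) = √(28.02/64.07) = √0.4373 = 0.6613.
So the time for N₂ is 7.07 × 0.6613 = 4.68 min.

4.68 min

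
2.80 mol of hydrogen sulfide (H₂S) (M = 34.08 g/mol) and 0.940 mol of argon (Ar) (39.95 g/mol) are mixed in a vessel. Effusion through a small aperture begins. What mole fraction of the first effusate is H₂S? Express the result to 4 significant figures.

0.7633

Rate_i ∝ x_i/√M_i (Graham's law weighted by mole fraction), so the effusate composition follows n_i/√M_i.
So x_H₂S in the escaping gas = (n_H₂S/√M_H₂S) / Σ(n_i/√M_i)
= (2.80/√34.08) / (2.80/√34.08 + 0.940/√39.95) = 0.4796/(0.4796 + 0.1487) = 0.7633.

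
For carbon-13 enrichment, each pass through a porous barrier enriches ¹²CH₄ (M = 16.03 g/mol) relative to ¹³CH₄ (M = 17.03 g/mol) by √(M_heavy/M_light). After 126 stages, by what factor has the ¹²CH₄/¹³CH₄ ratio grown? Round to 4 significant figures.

45.26

Each stage multiplies the ratio by α = √(17.03/16.03), so after 126 stages the overall factor is α^126 = (17.03/16.03)^(126/2).
= 1.06238^63 = 45.26.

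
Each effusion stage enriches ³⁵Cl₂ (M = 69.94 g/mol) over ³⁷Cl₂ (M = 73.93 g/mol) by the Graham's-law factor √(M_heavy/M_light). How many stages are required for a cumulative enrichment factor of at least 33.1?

127

Single-stage factor α = √(73.93/69.94), so ln α = ½ ln(1.05705) = 0.02774.
Need α^N ≥ 33.1 ⇒ N ≥ ln(33.1) / ln α = 3.500 / 0.02774 = 126.15.
Minimum whole number of stages: N = 127.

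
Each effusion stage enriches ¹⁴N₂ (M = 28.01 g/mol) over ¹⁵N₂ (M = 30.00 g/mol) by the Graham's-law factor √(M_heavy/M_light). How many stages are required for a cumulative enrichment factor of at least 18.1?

With α = √(30.00/28.01) per stage, ln α = ½ ln(1.07105) = 0.03432.
Need α^N ≥ 18.1 ⇒ N ≥ ln(18.1) / ln α = 2.896 / 0.03432 = 84.38.
Rounding up, N = 85 stages.

85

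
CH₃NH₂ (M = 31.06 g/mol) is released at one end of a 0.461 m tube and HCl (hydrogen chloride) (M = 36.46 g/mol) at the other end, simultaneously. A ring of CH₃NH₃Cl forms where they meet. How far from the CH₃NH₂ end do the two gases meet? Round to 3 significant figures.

In equal time, each gas travels a distance ∝ its rate ∝ 1/√M, so d_CH₃NH₂/d_HCl = √(M_HCl/M_CH₃NH₂) = √(36.46/31.06) = 1.083.
With d_CH₃NH₂ + d_HCl = 0.461 m, d_HCl = 0.461/(1 + 1.083) = 0.2213 m.
d_CH₃NH₂ = 0.461 − 0.2213 = 0.240 m.

0.240 m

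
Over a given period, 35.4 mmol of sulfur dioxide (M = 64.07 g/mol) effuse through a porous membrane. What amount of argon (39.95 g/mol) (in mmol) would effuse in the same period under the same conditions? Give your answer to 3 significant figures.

Since effusion rate ∝ 1/√M, rate_Ar/rate_SO₂ = √(M_SO₂/M_Ar) = √(64.07/39.95) = √1.604 = 1.266.
So the amount for Ar is 35.4 × 1.266 = 44.8 mmol.

44.8 mmol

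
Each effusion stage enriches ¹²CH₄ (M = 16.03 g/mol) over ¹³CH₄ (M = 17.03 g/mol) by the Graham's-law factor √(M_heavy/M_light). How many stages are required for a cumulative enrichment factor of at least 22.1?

With α = √(17.03/16.03) per stage, ln α = ½ ln(1.06238) = 0.03026.
Need α^N ≥ 22.1 ⇒ N ≥ ln(22.1) / ln α = 3.096 / 0.03026 = 102.31.
Rounding up, N = 103 stages.

103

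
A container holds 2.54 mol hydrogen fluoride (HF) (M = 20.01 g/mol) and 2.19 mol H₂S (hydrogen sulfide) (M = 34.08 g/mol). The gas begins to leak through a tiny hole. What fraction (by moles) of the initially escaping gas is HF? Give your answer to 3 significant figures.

0.602

Effusion rate of each component ∝ n_i/√M_i (partial pressure × 1/√M).
x_HF(eff) = (n_HF/√M_HF) / (n_HF/√M_HF + n_H₂S/√M_H₂S)
= (2.54/√20.01) / (2.54/√20.01 + 2.19/√34.08) = 0.5678/(0.5678 + 0.3751) = 0.602.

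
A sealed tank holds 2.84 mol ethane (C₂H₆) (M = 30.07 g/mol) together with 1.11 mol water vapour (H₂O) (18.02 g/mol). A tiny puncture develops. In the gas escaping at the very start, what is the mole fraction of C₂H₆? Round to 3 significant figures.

0.665

Rate_i ∝ x_i/√M_i (Graham's law weighted by mole fraction), so the effusate composition follows n_i/√M_i.
So x_C₂H₆ in the escaping gas = (n_C₂H₆/√M_C₂H₆) / Σ(n_i/√M_i)
= (2.84/√30.07) / (2.84/√30.07 + 1.11/√18.02) = 0.5179/(0.5179 + 0.2615) = 0.665.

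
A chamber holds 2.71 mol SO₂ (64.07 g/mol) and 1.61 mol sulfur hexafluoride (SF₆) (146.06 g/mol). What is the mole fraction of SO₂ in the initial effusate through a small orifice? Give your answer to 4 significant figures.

The effusion rate of species i is ∝ p_i/√M_i ∝ n_i/√M_i.
x_SO₂(eff) = (n_SO₂/√M_SO₂) / (n_SO₂/√M_SO₂ + n_SF₆/√M_SF₆)
= (2.71/√64.07) / (2.71/√64.07 + 1.61/√146.06) = 0.3386/(0.3386 + 0.1332) = 0.7176.

0.7176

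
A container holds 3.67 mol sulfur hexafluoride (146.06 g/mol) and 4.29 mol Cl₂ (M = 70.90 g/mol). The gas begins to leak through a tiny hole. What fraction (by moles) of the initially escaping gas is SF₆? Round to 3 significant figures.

0.373

Rate_i ∝ x_i/√M_i (Graham's law weighted by mole fraction), so the effusate composition follows n_i/√M_i.
So x_SF₆ in the escaping gas = (n_SF₆/√M_SF₆) / Σ(n_i/√M_i)
= (3.67/√146.06) / (3.67/√146.06 + 4.29/√70.90) = 0.3037/(0.3037 + 0.5095) = 0.373.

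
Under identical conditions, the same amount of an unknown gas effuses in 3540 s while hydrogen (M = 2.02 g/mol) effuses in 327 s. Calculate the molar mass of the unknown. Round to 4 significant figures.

236.7 g/mol

By Graham's law, t_X/t_H₂ = √(M_X/M_H₂).
3540/327 = 10.83 = √(M_X/2.02)
M_X = 2.02 × 10.83² = 2.02 × 117.2 = 236.7 g/mol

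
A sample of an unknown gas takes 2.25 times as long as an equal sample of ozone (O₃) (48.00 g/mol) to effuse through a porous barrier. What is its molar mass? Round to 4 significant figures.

Graham's law gives t_X/t_O₃ = √(M_X/M_O₃).
2.25 = √(M_X/48.00)
M_X = 48.00 × 2.25² = 48.00 × 5.062 = 243.0 g/mol

243.0 g/mol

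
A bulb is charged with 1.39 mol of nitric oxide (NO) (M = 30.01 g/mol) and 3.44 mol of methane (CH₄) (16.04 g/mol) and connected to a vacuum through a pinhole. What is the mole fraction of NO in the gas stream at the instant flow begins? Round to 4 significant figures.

0.2280

The effusion rate of species i is ∝ p_i/√M_i ∝ n_i/√M_i.
Mole fraction of NO in the effusate = (n_NO/√M_NO) / (n_NO/√M_NO + n_CH₄/√M_CH₄)
= (1.39/√30.01) / (1.39/√30.01 + 3.44/√16.04) = 0.2537/(0.2537 + 0.8589) = 0.2280.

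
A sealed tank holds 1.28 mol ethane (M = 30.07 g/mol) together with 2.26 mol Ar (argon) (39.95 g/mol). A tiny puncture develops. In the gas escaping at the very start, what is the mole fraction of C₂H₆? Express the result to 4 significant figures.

0.3950

Effusion rate of each component ∝ n_i/√M_i (partial pressure × 1/√M).
So x_C₂H₆ in the escaping gas = (n_C₂H₆/√M_C₂H₆) / Σ(n_i/√M_i)
= (1.28/√30.07) / (1.28/√30.07 + 2.26/√39.95) = 0.2334/(0.2334 + 0.3576) = 0.3950.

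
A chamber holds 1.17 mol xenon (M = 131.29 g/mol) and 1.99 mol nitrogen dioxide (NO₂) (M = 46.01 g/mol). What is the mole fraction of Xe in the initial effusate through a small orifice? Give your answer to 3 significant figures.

0.258

The effusion rate of species i is ∝ p_i/√M_i ∝ n_i/√M_i.
Mole fraction of Xe in the effusate = (n_Xe/√M_Xe) / (n_Xe/√M_Xe + n_NO₂/√M_NO₂)
= (1.17/√131.29) / (1.17/√131.29 + 1.99/√46.01) = 0.1021/(0.1021 + 0.2934) = 0.258.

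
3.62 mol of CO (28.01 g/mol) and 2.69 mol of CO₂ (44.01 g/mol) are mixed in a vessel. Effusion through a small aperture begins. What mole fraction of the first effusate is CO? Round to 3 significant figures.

0.628

Each component's effusion rate ∝ (its partial pressure)·(1/√M) ∝ n_i/√M_i.
So x_CO in the escaping gas = (n_CO/√M_CO) / Σ(n_i/√M_i)
= (3.62/√28.01) / (3.62/√28.01 + 2.69/√44.01) = 0.6840/(0.6840 + 0.4055) = 0.628.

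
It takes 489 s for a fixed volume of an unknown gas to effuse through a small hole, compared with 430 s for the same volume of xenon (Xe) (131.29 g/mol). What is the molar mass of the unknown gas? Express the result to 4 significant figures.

Using Graham's law: t_X/t_Xe = √(M_X/M_Xe).
489/430 = 1.137 = √(M_X/131.29)
M_X = 131.29 × 1.137² = 131.29 × 1.293 = 169.8 g/mol

169.8 g/mol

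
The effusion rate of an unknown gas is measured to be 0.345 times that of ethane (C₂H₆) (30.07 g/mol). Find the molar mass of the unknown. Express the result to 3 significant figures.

Graham's law gives rate_X/rate_C₂H₆ = √(M_C₂H₆/M_X).
0.345 = √(30.07/M_X)
M_X = 30.07 / 0.345² = 30.07 / 0.1190 = 253 g/mol

253 g/mol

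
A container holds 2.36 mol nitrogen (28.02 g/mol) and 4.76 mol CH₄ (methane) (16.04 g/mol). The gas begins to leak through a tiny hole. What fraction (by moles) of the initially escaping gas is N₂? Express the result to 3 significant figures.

The effusion rate of species i is ∝ p_i/√M_i ∝ n_i/√M_i.
x_N₂(eff) = (n_N₂/√M_N₂) / (n_N₂/√M_N₂ + n_CH₄/√M_CH₄)
= (2.36/√28.02) / (2.36/√28.02 + 4.76/√16.04) = 0.4458/(0.4458 + 1.189) = 0.273.

0.273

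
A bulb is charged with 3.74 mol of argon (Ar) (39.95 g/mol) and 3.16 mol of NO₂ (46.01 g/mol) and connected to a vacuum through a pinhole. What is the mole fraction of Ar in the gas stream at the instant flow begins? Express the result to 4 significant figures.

0.5595

Rate_i ∝ x_i/√M_i (Graham's law weighted by mole fraction), so the effusate composition follows n_i/√M_i.
x_Ar(eff) = (n_Ar/√M_Ar) / (n_Ar/√M_Ar + n_NO₂/√M_NO₂)
= (3.74/√39.95) / (3.74/√39.95 + 3.16/√46.01) = 0.5917/(0.5917 + 0.4659) = 0.5595.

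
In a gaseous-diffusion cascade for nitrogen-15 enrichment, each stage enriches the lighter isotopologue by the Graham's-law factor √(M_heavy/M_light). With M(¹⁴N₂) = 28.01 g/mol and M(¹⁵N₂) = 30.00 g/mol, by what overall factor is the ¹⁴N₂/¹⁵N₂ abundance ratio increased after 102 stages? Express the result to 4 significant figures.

After 102 stages the ratio has grown by (√(30.00/28.01))^102 = (30.00/28.01)^(102/2).
= 1.07105^51 = 33.13.

33.13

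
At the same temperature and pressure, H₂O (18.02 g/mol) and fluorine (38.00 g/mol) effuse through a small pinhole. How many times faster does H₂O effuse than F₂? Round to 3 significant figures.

Graham's law gives rate_H₂O/rate_F₂ = √(M_F₂/M_H₂O) = √(38.00/18.02) = √2.109 = 1.45.

1.45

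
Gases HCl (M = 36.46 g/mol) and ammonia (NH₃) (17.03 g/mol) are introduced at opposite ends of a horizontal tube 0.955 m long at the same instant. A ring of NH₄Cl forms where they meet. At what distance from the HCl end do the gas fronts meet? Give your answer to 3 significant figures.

0.388 m

Graham's law gives d_HCl/d_NH₃ = rate_HCl/rate_NH₃ = √(M_NH₃/M_HCl) = √(17.03/36.46) = 0.6834.
With d_HCl + d_NH₃ = 0.955 m, d_NH₃ = 0.955/(1 + 0.6834) = 0.5673 m.
d_HCl = 0.955 − 0.5673 = 0.388 m.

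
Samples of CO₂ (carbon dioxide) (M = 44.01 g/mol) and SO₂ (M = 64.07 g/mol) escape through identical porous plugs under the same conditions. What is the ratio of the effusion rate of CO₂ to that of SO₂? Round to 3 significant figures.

1.21

From Graham's law, rate_CO₂/rate_SO₂ = √(M_SO₂/M_CO₂) = √(64.07/44.01) = √1.456 = 1.21.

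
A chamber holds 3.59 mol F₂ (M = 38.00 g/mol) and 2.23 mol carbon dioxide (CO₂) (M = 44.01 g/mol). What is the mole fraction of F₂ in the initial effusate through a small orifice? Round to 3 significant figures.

0.634

The effusion rate of species i is ∝ p_i/√M_i ∝ n_i/√M_i.
Mole fraction of F₂ in the effusate = (n_F₂/√M_F₂) / (n_F₂/√M_F₂ + n_CO₂/√M_CO₂)
= (3.59/√38.00) / (3.59/√38.00 + 2.23/√44.01) = 0.5824/(0.5824 + 0.3361) = 0.634.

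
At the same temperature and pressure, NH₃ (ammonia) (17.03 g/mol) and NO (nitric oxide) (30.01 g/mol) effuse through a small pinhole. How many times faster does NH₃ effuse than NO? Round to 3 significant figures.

1.33

Using Graham's law: rate_NH₃/rate_NO = √(M_NO/M_NH₃) = √(30.01/17.03) = √1.762 = 1.33.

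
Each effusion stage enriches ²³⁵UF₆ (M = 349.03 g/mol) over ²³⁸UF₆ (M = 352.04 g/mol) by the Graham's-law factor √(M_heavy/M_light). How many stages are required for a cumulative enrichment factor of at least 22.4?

725

With α = √(352.04/349.03) per stage, ln α = ½ ln(1.00862) = 0.004293.
Need α^N ≥ 22.4 ⇒ N ≥ ln(22.4) / ln α = 3.109 / 0.004293 = 724.14.
Rounding up, N = 725 stages.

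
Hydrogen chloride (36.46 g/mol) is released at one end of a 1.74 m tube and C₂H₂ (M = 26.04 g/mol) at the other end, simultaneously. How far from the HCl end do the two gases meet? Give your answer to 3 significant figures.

0.797 m

Graham's law gives d_HCl/d_C₂H₂ = rate_HCl/rate_C₂H₂ = √(M_C₂H₂/M_HCl) = √(26.04/36.46) = 0.8451.
With d_HCl + d_C₂H₂ = 1.74 m, d_C₂H₂ = 1.74/(1 + 0.8451) = 0.9430 m.
d_HCl = 1.74 − 0.9430 = 0.797 m.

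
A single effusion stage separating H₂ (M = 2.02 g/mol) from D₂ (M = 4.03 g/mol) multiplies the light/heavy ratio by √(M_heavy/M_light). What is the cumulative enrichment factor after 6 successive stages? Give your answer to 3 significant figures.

7.94

Each stage multiplies the ratio by α = √(4.03/2.02), so after 6 stages the overall factor is α^6 = (4.03/2.02)^(6/2).
= 1.99505^3 = 7.94.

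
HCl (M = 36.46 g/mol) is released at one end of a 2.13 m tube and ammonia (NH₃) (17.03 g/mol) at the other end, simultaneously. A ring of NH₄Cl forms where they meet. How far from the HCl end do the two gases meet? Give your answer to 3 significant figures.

In equal time, each gas travels a distance ∝ its rate ∝ 1/√M, so d_HCl/d_NH₃ = √(M_NH₃/M_HCl) = √(17.03/36.46) = 0.6834.
With d_HCl + d_NH₃ = 2.13 m, d_NH₃ = 2.13/(1 + 0.6834) = 1.265 m.
d_HCl = 2.13 − 1.265 = 0.865 m.

0.865 m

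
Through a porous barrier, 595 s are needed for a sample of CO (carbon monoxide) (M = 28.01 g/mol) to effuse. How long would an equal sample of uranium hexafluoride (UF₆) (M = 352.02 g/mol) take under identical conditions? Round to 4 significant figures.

From Graham's law, t_UF₆/t_CO = √(M_UF₆/M_CO) = √(352.02/28.01) = √12.57 = 3.545.
So the time for UF₆ is 595 × 3.545 = 2109 s.

2109 s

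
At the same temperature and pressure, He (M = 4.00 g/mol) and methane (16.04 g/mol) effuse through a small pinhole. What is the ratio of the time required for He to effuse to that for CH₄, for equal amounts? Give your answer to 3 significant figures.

Since effusion rate ∝ 1/√M, t_He/t_CH₄ = √(M_He/M_CH₄) = √(4.00/16.04) = √0.2494 = 0.499.

0.499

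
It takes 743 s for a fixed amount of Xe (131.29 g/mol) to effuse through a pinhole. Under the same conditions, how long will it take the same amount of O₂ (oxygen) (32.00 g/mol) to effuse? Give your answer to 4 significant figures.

By Graham's law, t_O₂/t_Xe = √(M_O₂/M_Xe) = √(32.00/131.29) = √0.2437 = 0.4937.
So the time for O₂ is 743 × 0.4937 = 366.8 s.

366.8 s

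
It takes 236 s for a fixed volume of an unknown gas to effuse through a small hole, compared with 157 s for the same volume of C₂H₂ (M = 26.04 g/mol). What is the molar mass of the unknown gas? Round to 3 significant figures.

From Graham's law, t_X/t_C₂H₂ = √(M_X/M_C₂H₂).
236/157 = 1.503 = √(M_X/26.04)
M_X = 26.04 × 1.503² = 26.04 × 2.260 = 58.8 g/mol

58.8 g/mol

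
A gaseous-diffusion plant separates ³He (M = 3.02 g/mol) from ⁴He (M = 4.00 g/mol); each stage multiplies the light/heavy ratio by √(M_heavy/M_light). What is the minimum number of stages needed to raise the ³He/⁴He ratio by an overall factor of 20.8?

22

With α = √(4.00/3.02) per stage, ln α = ½ ln(1.32450) = 0.1405.
Need α^N ≥ 20.8 ⇒ N ≥ ln(20.8) / ln α = 3.035 / 0.1405 = 21.60.
Minimum whole number of stages: N = 22.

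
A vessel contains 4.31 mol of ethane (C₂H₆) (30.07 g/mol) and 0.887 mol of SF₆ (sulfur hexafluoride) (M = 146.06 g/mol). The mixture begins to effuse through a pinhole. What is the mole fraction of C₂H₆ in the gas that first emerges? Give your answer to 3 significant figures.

0.915

Rate_i ∝ x_i/√M_i (Graham's law weighted by mole fraction), so the effusate composition follows n_i/√M_i.
Mole fraction of C₂H₆ in the effusate = (n_C₂H₆/√M_C₂H₆) / (n_C₂H₆/√M_C₂H₆ + n_SF₆/√M_SF₆)
= (4.31/√30.07) / (4.31/√30.07 + 0.887/√146.06) = 0.7860/(0.7860 + 0.07339) = 0.915.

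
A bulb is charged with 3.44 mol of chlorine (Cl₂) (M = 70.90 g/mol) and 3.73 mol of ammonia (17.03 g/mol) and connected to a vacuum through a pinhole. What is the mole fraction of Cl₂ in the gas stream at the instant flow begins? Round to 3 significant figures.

0.311

Effusion rate of each component ∝ n_i/√M_i (partial pressure × 1/√M).
So x_Cl₂ in the escaping gas = (n_Cl₂/√M_Cl₂) / Σ(n_i/√M_i)
= (3.44/√70.90) / (3.44/√70.90 + 3.73/√17.03) = 0.4085/(0.4085 + 0.9039) = 0.311.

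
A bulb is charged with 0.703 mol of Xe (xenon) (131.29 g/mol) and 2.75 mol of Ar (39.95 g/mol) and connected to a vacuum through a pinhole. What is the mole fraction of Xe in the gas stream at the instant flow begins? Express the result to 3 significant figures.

Each component's effusion rate ∝ (its partial pressure)·(1/√M) ∝ n_i/√M_i.
Mole fraction of Xe in the effusate = (n_Xe/√M_Xe) / (n_Xe/√M_Xe + n_Ar/√M_Ar)
= (0.703/√131.29) / (0.703/√131.29 + 2.75/√39.95) = 0.06135/(0.06135 + 0.4351) = 0.124.

0.124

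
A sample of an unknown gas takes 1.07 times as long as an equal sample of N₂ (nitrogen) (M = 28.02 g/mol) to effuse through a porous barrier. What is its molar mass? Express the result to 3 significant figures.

32.1 g/mol

Graham's law gives t_X/t_N₂ = √(M_X/M_N₂).
1.07 = √(M_X/28.02)
M_X = 28.02 × 1.07² = 28.02 × 1.145 = 32.1 g/mol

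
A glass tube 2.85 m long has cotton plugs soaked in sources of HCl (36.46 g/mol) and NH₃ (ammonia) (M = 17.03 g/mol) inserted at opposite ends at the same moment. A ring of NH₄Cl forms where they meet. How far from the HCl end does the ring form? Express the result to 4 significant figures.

Distances travelled in equal time are proportional to diffusion rates, so d_HCl/d_NH₃ = √(M_NH₃/M_HCl) = √(17.03/36.46) = 0.6834.
With d_HCl + d_NH₃ = 2.85 m, d_NH₃ = 2.85/(1 + 0.6834) = 1.693 m.
d_HCl = 2.85 − 1.693 = 1.157 m.

1.157 m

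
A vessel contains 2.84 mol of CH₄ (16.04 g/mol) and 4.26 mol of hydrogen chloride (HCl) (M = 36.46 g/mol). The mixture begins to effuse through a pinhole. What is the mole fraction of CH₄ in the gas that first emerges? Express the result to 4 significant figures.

0.5013

Rate_i ∝ x_i/√M_i (Graham's law weighted by mole fraction), so the effusate composition follows n_i/√M_i.
So x_CH₄ in the escaping gas = (n_CH₄/√M_CH₄) / Σ(n_i/√M_i)
= (2.84/√16.04) / (2.84/√16.04 + 4.26/√36.46) = 0.7091/(0.7091 + 0.7055) = 0.5013.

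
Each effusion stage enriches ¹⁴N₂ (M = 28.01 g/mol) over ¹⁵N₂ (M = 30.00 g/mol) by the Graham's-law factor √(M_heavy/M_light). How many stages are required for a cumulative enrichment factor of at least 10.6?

With α = √(30.00/28.01) per stage, ln α = ½ ln(1.07105) = 0.03432.
Need α^N ≥ 10.6 ⇒ N ≥ ln(10.6) / ln α = 2.361 / 0.03432 = 68.79.
So at least 69 stages are needed.

69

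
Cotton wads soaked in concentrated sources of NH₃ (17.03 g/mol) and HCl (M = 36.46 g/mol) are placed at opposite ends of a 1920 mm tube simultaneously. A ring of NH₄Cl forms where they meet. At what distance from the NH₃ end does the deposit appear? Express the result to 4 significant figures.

1141 mm

The fronts meet when d_NH₃ + d_HCl = L with d_NH₃/d_HCl = √(M_HCl/M_NH₃) (Graham's law). Here √(M_HCl/M_NH₃) = √(36.46/17.03) = 1.463.
With d_NH₃ + d_HCl = 1920 mm, d_HCl = 1920/(1 + 1.463) = 779.5 mm.
d_NH₃ = 1920 − 779.5 = 1141 mm.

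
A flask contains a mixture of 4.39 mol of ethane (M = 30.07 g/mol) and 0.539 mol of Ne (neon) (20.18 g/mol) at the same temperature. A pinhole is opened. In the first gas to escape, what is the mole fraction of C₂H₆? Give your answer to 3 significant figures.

Each component's effusion rate ∝ (its partial pressure)·(1/√M) ∝ n_i/√M_i.
Mole fraction of C₂H₆ in the effusate = (n_C₂H₆/√M_C₂H₆) / (n_C₂H₆/√M_C₂H₆ + n_Ne/√M_Ne)
= (4.39/√30.07) / (4.39/√30.07 + 0.539/√20.18) = 0.8006/(0.8006 + 0.1200) = 0.870.

0.870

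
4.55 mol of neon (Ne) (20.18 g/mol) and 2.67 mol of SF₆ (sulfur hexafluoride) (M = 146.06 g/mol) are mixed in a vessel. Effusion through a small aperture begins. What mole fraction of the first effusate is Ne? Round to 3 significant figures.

0.821

The effusion rate of species i is ∝ p_i/√M_i ∝ n_i/√M_i.
x_Ne(eff) = (n_Ne/√M_Ne) / (n_Ne/√M_Ne + n_SF₆/√M_SF₆)
= (4.55/√20.18) / (4.55/√20.18 + 2.67/√146.06) = 1.013/(1.013 + 0.2209) = 0.821.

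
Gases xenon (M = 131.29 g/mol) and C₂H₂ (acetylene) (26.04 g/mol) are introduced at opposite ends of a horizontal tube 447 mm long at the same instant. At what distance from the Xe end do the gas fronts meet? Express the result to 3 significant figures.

Distances travelled in equal time are proportional to diffusion rates, so d_Xe/d_C₂H₂ = √(M_C₂H₂/M_Xe) = √(26.04/131.29) = 0.4454.
With d_Xe + d_C₂H₂ = 447 mm, d_C₂H₂ = 447/(1 + 0.4454) = 309.3 mm.
d_Xe = 447 − 309.3 = 138 mm.

138 mm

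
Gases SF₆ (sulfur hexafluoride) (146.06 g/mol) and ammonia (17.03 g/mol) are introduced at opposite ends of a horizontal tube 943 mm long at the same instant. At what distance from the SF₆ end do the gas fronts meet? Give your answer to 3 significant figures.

Distances travelled in equal time are proportional to diffusion rates, so d_SF₆/d_NH₃ = √(M_NH₃/M_SF₆) = √(17.03/146.06) = 0.3415.
With d_SF₆ + d_NH₃ = 943 mm, d_NH₃ = 943/(1 + 0.3415) = 703.0 mm.
d_SF₆ = 943 − 703.0 = 240 mm.

240 mm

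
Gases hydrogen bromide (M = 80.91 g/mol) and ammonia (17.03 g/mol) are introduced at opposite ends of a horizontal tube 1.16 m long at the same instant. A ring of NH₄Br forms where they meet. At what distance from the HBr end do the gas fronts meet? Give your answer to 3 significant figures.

Distances travelled in equal time are proportional to diffusion rates, so d_HBr/d_NH₃ = √(M_NH₃/M_HBr) = √(17.03/80.91) = 0.4588.
With d_HBr + d_NH₃ = 1.16 m, d_NH₃ = 1.16/(1 + 0.4588) = 0.7952 m.
d_HBr = 1.16 − 0.7952 = 0.365 m.

0.365 m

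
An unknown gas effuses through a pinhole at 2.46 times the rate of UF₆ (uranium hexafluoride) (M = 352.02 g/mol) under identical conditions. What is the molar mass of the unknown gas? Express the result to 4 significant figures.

58.17 g/mol

Graham's law gives rate_X/rate_UF₆ = √(M_UF₆/M_X).
2.46 = √(352.02/M_X)
M_X = 352.02 / 2.46² = 352.02 / 6.052 = 58.17 g/mol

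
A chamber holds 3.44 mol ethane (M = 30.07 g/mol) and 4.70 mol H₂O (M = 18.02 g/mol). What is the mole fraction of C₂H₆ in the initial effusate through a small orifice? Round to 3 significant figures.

Rate_i ∝ x_i/√M_i (Graham's law weighted by mole fraction), so the effusate composition follows n_i/√M_i.
Mole fraction of C₂H₆ in the effusate = (n_C₂H₆/√M_C₂H₆) / (n_C₂H₆/√M_C₂H₆ + n_H₂O/√M_H₂O)
= (3.44/√30.07) / (3.44/√30.07 + 4.70/√18.02) = 0.6273/(0.6273 + 1.107) = 0.362.

0.362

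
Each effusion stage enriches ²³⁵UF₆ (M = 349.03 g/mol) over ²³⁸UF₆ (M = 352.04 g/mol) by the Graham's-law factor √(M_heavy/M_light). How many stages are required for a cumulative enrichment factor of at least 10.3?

544

Single-stage factor α = √(352.04/349.03), so ln α = ½ ln(1.00862) = 0.004293.
Need α^N ≥ 10.3 ⇒ N ≥ ln(10.3) / ln α = 2.332 / 0.004293 = 543.18.
Minimum whole number of stages: N = 544.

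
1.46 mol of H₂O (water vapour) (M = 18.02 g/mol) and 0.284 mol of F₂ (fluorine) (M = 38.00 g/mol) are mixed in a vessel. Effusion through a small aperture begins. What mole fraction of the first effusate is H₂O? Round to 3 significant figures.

0.882

Rate_i ∝ x_i/√M_i (Graham's law weighted by mole fraction), so the effusate composition follows n_i/√M_i.
So x_H₂O in the escaping gas = (n_H₂O/√M_H₂O) / Σ(n_i/√M_i)
= (1.46/√18.02) / (1.46/√18.02 + 0.284/√38.00) = 0.3439/(0.3439 + 0.04607) = 0.882.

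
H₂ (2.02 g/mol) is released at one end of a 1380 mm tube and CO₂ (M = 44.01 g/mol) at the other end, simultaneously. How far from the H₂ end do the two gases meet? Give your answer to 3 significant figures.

1140 mm

The fronts meet when d_H₂ + d_CO₂ = L with d_H₂/d_CO₂ = √(M_CO₂/M_H₂) (Graham's law). Here √(M_CO₂/M_H₂) = √(44.01/2.02) = 4.668.
With d_H₂ + d_CO₂ = 1380 mm, d_CO₂ = 1380/(1 + 4.668) = 243.5 mm.
d_H₂ = 1380 − 243.5 = 1140 mm.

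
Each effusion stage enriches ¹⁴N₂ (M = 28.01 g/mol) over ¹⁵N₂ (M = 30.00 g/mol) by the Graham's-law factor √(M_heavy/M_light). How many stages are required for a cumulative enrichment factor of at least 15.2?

Single-stage factor α = √(30.00/28.01), so ln α = ½ ln(1.07105) = 0.03432.
Need α^N ≥ 15.2 ⇒ N ≥ ln(15.2) / ln α = 2.721 / 0.03432 = 79.30.
So at least 80 stages are needed.

80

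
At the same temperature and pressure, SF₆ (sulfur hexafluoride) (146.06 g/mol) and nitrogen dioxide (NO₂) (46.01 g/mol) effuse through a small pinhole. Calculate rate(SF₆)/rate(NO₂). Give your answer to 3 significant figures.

0.561

Since effusion rate ∝ 1/√M, rate_SF₆/rate_NO₂ = √(M_NO₂/M_SF₆) = √(46.01/146.06) = √0.3150 = 0.561.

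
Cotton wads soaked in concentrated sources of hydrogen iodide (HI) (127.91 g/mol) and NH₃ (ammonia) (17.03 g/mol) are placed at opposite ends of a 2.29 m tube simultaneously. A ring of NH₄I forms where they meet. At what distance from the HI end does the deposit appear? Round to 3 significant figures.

0.612 m

Distances travelled in equal time are proportional to diffusion rates, so d_HI/d_NH₃ = √(M_NH₃/M_HI) = √(17.03/127.91) = 0.3649.
With d_HI + d_NH₃ = 2.29 m, d_NH₃ = 2.29/(1 + 0.3649) = 1.678 m.
d_HI = 2.29 − 1.678 = 0.612 m.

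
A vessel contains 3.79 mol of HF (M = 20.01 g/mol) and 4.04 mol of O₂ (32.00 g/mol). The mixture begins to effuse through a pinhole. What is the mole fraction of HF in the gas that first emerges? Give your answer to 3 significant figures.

0.543

The effusion rate of species i is ∝ p_i/√M_i ∝ n_i/√M_i.
So x_HF in the escaping gas = (n_HF/√M_HF) / Σ(n_i/√M_i)
= (3.79/√20.01) / (3.79/√20.01 + 4.04/√32.00) = 0.8473/(0.8473 + 0.7142) = 0.543.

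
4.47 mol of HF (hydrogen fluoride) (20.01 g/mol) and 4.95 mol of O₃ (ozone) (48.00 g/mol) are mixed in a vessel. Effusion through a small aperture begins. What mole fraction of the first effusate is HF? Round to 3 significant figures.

The effusion rate of species i is ∝ p_i/√M_i ∝ n_i/√M_i.
So x_HF in the escaping gas = (n_HF/√M_HF) / Σ(n_i/√M_i)
= (4.47/√20.01) / (4.47/√20.01 + 4.95/√48.00) = 0.9993/(0.9993 + 0.7145) = 0.583.

0.583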